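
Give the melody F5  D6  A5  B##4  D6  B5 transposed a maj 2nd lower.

Eb5 C6 G5 A##4 C6 A5

F5 → Eb5
D6 → C6
A5 → G5
B##4 → A##4
D6 → C6
B5 → A5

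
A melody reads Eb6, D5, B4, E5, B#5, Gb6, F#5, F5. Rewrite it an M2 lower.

Db6 C5 A4 D5 A#5 Fb6 E5 Eb5

Eb6 gives Db6
D5 gives C5
B4 gives A4
E5 gives D5
B#5 gives A#5
Gb6 gives Fb6
F#5 gives E5
F5 gives Eb5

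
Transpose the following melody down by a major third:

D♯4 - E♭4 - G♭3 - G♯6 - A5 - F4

D#4 down a major third is B3.
Eb4 down a major third is Cb4.
A major third down from Gb3 gives Ebb3.
G#6: a third down reaches E, and 4 semitones makes it E6.
A5: a third down reaches F, and 4 semitones makes it F5.
F4: a third down reaches D, and 4 semitones makes it Db4.

B3 Cb4 Ebb3 E6 F5 Db4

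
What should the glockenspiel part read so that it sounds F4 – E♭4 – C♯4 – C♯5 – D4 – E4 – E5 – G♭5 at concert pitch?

F2 Eb2 C#2 C#3 D2 E2 E3 Gb3

The glockenspiel sounds a perfect fifteenth above written, so the written part must be a perfect fifteenth below concert — transpose each note down.
F4 -> F2
Eb4 -> Eb2
C#4 -> C#2
C#5 -> C#3
D4 -> D2
E4 -> E2
E5 -> E3
Gb5 -> Gb3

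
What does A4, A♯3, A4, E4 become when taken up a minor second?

Bb4 B3 Bb4 F4

A minor second up from A4 gives Bb4.
A#3: a second up reaches B, and 1 semitone makes it B3.
A4 up a minor second is Bb4.
A minor second up from E4 gives F4.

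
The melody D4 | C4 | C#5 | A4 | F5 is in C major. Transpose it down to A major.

B3 A3 A#4 F#4 D5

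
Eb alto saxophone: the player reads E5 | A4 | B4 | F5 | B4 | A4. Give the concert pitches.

G4 C4 D4 Ab4 D4 C4

The Eb alto saxophone sounds a major sixth below written, so transpose each written note down a major sixth.
E5 gives G4
A4 gives C4
B4 gives D4
F5 gives Ab4
B4 gives D4
A4 gives C4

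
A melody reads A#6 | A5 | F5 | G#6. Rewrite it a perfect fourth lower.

E#6 E5 C5 D#6

A#6 down a perfect fourth is E#6.
A perfect fourth down from A5 gives E5.
A perfect fourth down from F5 gives C5.
G#6 down a perfect fourth is D#6.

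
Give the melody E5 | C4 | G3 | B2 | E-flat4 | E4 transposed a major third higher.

G#5 E4 B3 D#3 G4 G#4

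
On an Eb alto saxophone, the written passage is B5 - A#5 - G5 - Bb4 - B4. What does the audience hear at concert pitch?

D5 C#5 Bb4 Db4 D4

The Eb alto saxophone sounds a major sixth below written, so transpose each written note down a major sixth.
B5 to D5
A#5 to C#5
G5 to Bb4
Bb4 to Db4
B4 to D4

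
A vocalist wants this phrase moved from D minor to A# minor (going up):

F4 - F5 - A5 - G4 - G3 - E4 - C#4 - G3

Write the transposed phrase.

C#5 C#6 E#6 D#5 D#4 B#4 G##4 D#4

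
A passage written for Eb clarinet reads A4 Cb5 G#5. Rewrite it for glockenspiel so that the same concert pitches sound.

C3 Ebb3 B3

First find concert pitch: the Eb clarinet sounds a minor third above written, so A4 Cb5 G#5 sounds C5 Ebb5 B5.
Then write for glockenspiel: it sounds a perfect fifteenth above written, so the part must be a perfect fifteenth below concert.
C5 → C3
Ebb5 → Ebb3
B5 → B3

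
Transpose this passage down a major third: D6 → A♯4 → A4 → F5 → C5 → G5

Bb5 F#4 F4 Db5 Ab4 Eb5

A major third down from D6 gives Bb5.
A major third down from A#4 gives F#4.
A4: a third down reaches F, and 4 semitones makes it F4.
F5 down a major third is Db5.
A major third down from C5 gives Ab4.
A major third down from G5 gives Eb5.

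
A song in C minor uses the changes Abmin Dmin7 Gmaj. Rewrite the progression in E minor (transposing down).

C minor down to E minor is a minor sixth; each chord root moves by that interval while the quality stays the same.
Abmin: root Ab down a minor sixth → C, giving Cmin.
Dmin7: root D down a minor sixth → F#, giving F#min7.
Gmaj: root G down a minor sixth → B, giving Bmaj.

Cmin F#min7 Bmaj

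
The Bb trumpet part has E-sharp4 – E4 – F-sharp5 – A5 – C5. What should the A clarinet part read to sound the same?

F#4 F4 G5 Bb5 Db5

First find concert pitch: the Bb trumpet sounds a major second below written, so E-sharp4 E4 F-sharp5 A5 C5 sounds D#4 D4 E5 G5 Bb4.
Then write for A clarinet: it sounds a minor third below written, so the part must be a minor third above concert.
D#4 → F#4
D4 → F4
E5 → G5
G5 → Bb5
Bb4 → Db5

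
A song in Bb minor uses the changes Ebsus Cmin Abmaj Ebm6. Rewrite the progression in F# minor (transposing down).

Bb minor down to F# minor is a diminished fourth; each chord root moves by that interval while the quality stays the same.
Ebsus: root Eb down a diminished fourth → B, giving Bsus.
Cmin: root C down a diminished fourth → G#, giving G#min.
Abmaj: root Ab down a diminished fourth → E, giving Emaj.
Ebm6: root Eb down a diminished fourth → B, giving Bm6.

Bsus G#min Emaj Bm6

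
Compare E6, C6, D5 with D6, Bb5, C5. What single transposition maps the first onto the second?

Take the first pair: E6 → D6. E to D spans 2 letter names, so the interval is some kind of second.
D6 to E6 is 2 semitones, which makes it a major second; the second version is lower, so the direction is down.
Checking another pair — D5 → C5 — gives the same interval.

down a major second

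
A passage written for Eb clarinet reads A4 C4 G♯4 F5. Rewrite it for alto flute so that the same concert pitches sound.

F5 Ab4 E5 Db6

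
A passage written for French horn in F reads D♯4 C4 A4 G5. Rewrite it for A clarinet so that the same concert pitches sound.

B3 Ab3 F4 Eb5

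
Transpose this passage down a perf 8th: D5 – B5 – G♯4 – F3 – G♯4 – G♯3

D4 B4 G#3 F2 G#3 G#2

A perfect octave down from D5 gives D4.
B5: an octave down reaches B, and 12 semitones makes it B4.
A perfect octave down from G#4 gives G#3.
F3 down a perfect octave is F2.
G#4: an octave down reaches G, and 12 semitones makes it G#3.
A perfect octave down from G#3 gives G#2.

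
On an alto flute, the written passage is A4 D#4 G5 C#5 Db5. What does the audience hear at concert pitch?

E4 A#3 D5 G#4 Ab4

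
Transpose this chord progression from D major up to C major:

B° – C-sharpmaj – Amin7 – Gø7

A° Bmaj Gmin7 Fø7

D major up to C major is a minor seventh; each chord root moves by that interval while the quality stays the same.
B°: root B up a minor seventh → A, giving A°.
C-sharpmaj: root C-sharp up a minor seventh → B, giving Bmaj.
Amin7: root A up a minor seventh → G, giving Gmin7.
Gø7: root G up a minor seventh → F, giving Fø7.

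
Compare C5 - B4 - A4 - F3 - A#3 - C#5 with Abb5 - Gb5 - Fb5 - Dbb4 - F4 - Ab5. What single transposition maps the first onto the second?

From C5 to Abb5 is 6 letter names — a sixth of some quality.
C5 to Abb5 is 7 semitones, which makes it a diminished sixth; the second version is higher, so the direction is up.
Checking another pair — C#5 → Ab5 — gives the same interval.

up a diminished sixth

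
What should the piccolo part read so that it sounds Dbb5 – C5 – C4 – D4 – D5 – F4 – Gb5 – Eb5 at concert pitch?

Dbb4 C4 C3 D3 D4 F3 Gb4 Eb4

Written C4 sounds as C5 on the piccolo, so concert pitches are written a perfect octave down.
Dbb5 → Dbb4
C5 → C4
C4 → C3
D4 → D3
D5 → D4
F4 → F3
Gb5 → Gb4
Eb5 → Eb4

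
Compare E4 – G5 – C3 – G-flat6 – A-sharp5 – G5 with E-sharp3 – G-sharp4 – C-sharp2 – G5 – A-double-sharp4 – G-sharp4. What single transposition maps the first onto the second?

From E4 to E#3 is 8 letter names — an octave of some quality.
E#3 to E4 is 11 semitones, which makes it a diminished octave; the second version is lower, so the direction is down.
Checking another pair — G5 → G#4 — gives the same interval.

down a diminished octave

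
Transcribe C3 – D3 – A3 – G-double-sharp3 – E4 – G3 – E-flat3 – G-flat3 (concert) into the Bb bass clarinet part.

Written C4 sounds as Bb2 on the Bb bass clarinet, so concert pitches are written a major ninth up.
C3 → D4
D3 → E4
A3 → B4
G##3 → A##4
E4 → F#5
G3 → A4
Eb3 → F4
Gb3 → Ab4

D4 E4 B4 A##4 F#5 A4 F4 Ab4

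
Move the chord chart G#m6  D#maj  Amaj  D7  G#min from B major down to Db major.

B major down to Db major is an augmented sixth; each chord root moves by that interval while the quality stays the same.
G#m6: root G# down an augmented sixth → Bb, giving Bbm6.
D#maj: root D# down an augmented sixth → F, giving Fmaj.
Amaj: root A down an augmented sixth → Cb, giving Cbmaj.
D7: root D down an augmented sixth → Fb, giving Fb7.
G#min: root G# down an augmented sixth → Bb, giving Bbmin.

Bbm6 Fmaj Cbmaj Fb7 Bbmin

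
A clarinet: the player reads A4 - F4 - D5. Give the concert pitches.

F#4 D4 B4

The A clarinet sounds a minor third below written, so transpose each written note down a minor third.
A4 becomes F#4
F4 becomes D4
D5 becomes B4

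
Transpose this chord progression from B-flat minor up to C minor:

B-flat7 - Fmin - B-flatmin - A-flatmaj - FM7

C7 Gmin Cmin Bbmaj GM7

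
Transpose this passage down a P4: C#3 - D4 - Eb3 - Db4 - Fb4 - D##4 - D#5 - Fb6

C#3 -> G#2
D4 -> A3
Eb3 -> Bb2
Db4 -> Ab3
Fb4 -> Cb4
D##4 -> A##3
D#5 -> A#4
Fb6 -> Cb6

G#2 A3 Bb2 Ab3 Cb4 A##3 A#4 Cb6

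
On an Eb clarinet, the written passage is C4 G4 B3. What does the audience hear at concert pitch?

Eb4 Bb4 D4

Written C4 on the Eb clarinet sounds as Eb4, a minor third higher; apply that shift to every note.
C4 becomes Eb4
G4 becomes Bb4
B3 becomes D4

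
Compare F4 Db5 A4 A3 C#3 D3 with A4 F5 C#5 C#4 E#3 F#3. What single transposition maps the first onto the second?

From F4 to A4 is 3 letter names — a third of some quality.
F4 to A4 is 4 semitones, which makes it a major third; the second version is higher, so the direction is up.
Checking another pair — D3 → F#3 — gives the same interval.

up a major third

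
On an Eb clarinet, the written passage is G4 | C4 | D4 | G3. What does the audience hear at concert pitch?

Bb4 Eb4 F4 Bb3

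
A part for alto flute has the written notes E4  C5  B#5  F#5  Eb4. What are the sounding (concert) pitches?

The alto flute sounds a perfect fourth below written, so transpose each written note down a perfect fourth.
E4 gives B3
C5 gives G4
B#5 gives F##5
F#5 gives C#5
Eb4 gives Bb3

B3 G4 F##5 C#5 Bb3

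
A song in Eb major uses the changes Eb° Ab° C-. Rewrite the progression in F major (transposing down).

Eb major down to F major is a minor seventh; each chord root moves by that interval while the quality stays the same.
Eb°: root Eb down a minor seventh → F, giving F°.
Ab°: root Ab down a minor seventh → Bb, giving Bb°.
C-: root C down a minor seventh → D, giving D-.

F° Bb° D-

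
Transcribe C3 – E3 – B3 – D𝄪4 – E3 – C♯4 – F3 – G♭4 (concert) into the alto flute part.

F3 A3 E4 G##4 A3 F#4 Bb3 Cb5

The alto flute sounds a perfect fourth below written, so the written part must be a perfect fourth above concert — transpose each note up.
C3 to F3
E3 to A3
B3 to E4
D##4 to G##4
E3 to A3
C#4 to F#4
F3 to Bb3
Gb4 to Cb5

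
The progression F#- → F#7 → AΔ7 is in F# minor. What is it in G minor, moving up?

G- G7 BbΔ7

F# minor up to G minor is a minor second; each chord root moves by that interval while the quality stays the same.
F#-: root F# up a minor second → G, giving G-.
F#7: root F# up a minor second → G, giving G7.
AΔ7: root A up a minor second → Bb, giving BbΔ7.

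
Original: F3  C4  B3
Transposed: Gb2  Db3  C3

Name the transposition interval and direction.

down a major seventh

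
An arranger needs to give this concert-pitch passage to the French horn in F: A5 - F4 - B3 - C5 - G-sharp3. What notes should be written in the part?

Written C4 sounds as F3 on the French horn in F, so concert pitches are written a perfect fifth up.
A5 gives E6
F4 gives C5
B3 gives F#4
C5 gives G5
G#3 gives D#4

E6 C5 F#4 G5 D#4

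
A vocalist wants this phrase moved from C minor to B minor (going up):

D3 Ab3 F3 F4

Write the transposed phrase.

C minor to B minor up is a major seventh, so every note moves up by that interval.
D3 → C#4
Ab3 → G4
F3 → E4
F4 → E5

C#4 G4 E4 E5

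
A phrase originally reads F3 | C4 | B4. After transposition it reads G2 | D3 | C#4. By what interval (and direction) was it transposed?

down a minor seventh

Take the first pair: F3 → G2. F to G spans 7 letter names, so the interval is some kind of seventh.
G2 to F3 is 10 semitones, which makes it a minor seventh; the second version is lower, so the direction is down.
Checking another pair — B4 → C#4 — gives the same interval.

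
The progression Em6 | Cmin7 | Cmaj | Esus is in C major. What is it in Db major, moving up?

C major up to Db major is a minor second; each chord root moves by that interval while the quality stays the same.
Em6: root E up a minor second → F, giving Fm6.
Cmin7: root C up a minor second → Db, giving Dbmin7.
Cmaj: root C up a minor second → Db, giving Dbmaj.
Esus: root E up a minor second → F, giving Fsus.

Fm6 Dbmin7 Dbmaj Fsus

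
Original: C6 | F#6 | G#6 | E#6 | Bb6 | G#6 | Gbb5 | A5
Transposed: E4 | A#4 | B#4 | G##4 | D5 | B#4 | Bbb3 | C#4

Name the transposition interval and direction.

down a minor thirteenth

Take the first pair: C6 → E4. C to E spans 13 letter names, so the interval is some kind of thirteenth.
E4 to C6 is 20 semitones, which makes it a minor thirteenth; the second version is lower, so the direction is down.
Checking another pair — A5 → C#4 — gives the same interval.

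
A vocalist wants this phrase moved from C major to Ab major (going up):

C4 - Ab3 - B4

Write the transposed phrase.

Ab4 Fb4 G5

From C up to Ab is a minor sixth; apply that to each pitch.
C4 to Ab4
Ab3 to Fb4
B4 to G5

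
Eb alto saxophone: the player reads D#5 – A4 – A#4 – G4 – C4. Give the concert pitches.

The Eb alto saxophone sounds a major sixth below written, so transpose each written note down a major sixth.
D#5 becomes F#4
A4 becomes C4
A#4 becomes C#4
G4 becomes Bb3
C4 becomes Eb3

F#4 C4 C#4 Bb3 Eb3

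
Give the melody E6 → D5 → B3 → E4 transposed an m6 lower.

E6 down a minor sixth is G#5.
D5 down a minor sixth is F#4.
B3 down a minor sixth is D#3.
E4: a sixth down reaches G, and 8 semitones makes it G#3.

G#5 F#4 D#3 G#3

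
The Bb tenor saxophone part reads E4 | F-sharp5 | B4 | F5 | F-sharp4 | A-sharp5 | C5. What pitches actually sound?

D3 E4 A3 Eb4 E3 G#4 Bb3

Written C4 on the Bb tenor saxophone sounds as Bb2, a major ninth lower; apply that shift to every note.
E4 gives D3
F#5 gives E4
B4 gives A3
F5 gives Eb4
F#4 gives E3
A#5 gives G#4
C5 gives Bb3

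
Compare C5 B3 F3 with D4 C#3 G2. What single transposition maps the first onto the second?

From C5 to D4 is 7 letter names — a seventh of some quality.
D4 to C5 is 10 semitones, which makes it a minor seventh; the second version is lower, so the direction is down.
Checking another pair — F3 → G2 — gives the same interval.

down a minor seventh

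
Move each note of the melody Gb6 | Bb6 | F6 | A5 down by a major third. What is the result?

Ebb6 Gb6 Db6 F5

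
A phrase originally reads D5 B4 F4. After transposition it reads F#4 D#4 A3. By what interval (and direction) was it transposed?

From D5 to F#4 is 6 letter names — a sixth of some quality.
F#4 to D5 is 8 semitones, which makes it a minor sixth; the second version is lower, so the direction is down.
Checking another pair — F4 → A3 — gives the same interval.

down a minor sixth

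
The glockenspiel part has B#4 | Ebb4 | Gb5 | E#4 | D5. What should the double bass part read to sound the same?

B#7 Ebb7 Gb8 E#7 D8

First find concert pitch: the glockenspiel sounds a perfect fifteenth above written, so B#4 Ebb4 Gb5 E#4 D5 sounds B#6 Ebb6 Gb7 E#6 D7.
Then write for double bass: it sounds a perfect octave below written, so the part must be a perfect octave above concert.
B#6 → B#7
Ebb6 → Ebb7
Gb7 → Gb8
E#6 → E#7
D7 → D8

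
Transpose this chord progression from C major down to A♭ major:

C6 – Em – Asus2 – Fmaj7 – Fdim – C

Ab6 Cm Fsus2 Dbmaj7 Dbdim Ab

C major down to A♭ major is a major third; each chord root moves by that interval while the quality stays the same.
C6: root C down a major third → Ab, giving Ab6.
Em: root E down a major third → C, giving Cm.
Asus2: root A down a major third → F, giving Fsus2.
Fmaj7: root F down a major third → Db, giving Dbmaj7.
Fdim: root F down a major third → Db, giving Dbdim.
C: root C down a major third → Ab, giving Ab.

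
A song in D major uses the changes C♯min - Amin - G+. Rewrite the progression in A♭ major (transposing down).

Gmin Ebmin Db+

D major down to A♭ major is an augmented fourth; each chord root moves by that interval while the quality stays the same.
C♯min: root C♯ down an augmented fourth → G, giving Gmin.
Amin: root A down an augmented fourth → Eb, giving Ebmin.
G+: root G down an augmented fourth → Db, giving Db+.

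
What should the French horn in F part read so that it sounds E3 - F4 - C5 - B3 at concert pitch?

B3 C5 G5 F#4

Written C4 sounds as F3 on the French horn in F, so concert pitches are written a perfect fifth up.
E3 -> B3
F4 -> C5
C5 -> G5
B3 -> F#4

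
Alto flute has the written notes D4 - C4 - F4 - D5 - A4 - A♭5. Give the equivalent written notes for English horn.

E4 D4 G4 E5 B4 Bb5

First find concert pitch: the alto flute sounds a perfect fourth below written, so D4 C4 F4 D5 A4 A♭5 sounds A3 G3 C4 A4 E4 Eb5.
Then write for English horn: it sounds a perfect fifth below written, so the part must be a perfect fifth above concert.
A3 → E4
G3 → D4
C4 → G4
A4 → E5
E4 → B4
Eb5 → Bb5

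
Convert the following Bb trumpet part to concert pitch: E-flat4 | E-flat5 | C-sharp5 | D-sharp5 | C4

Db4 Db5 B4 C#5 Bb3

The Bb trumpet sounds a major second below written, so transpose each written note down a major second.
Eb4 → Db4
Eb5 → Db5
C#5 → B4
D#5 → C#5
C4 → Bb3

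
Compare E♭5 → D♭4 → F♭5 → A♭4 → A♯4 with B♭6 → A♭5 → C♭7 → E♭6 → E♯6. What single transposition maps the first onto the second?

up a perfect twelfth

Take the first pair: Eb5 → Bb6. E to B spans 12 letter names, so the interval is some kind of twelfth.
Eb5 to Bb6 is 19 semitones, which makes it a perfect twelfth; the second version is higher, so the direction is up.
Checking another pair — A#4 → E#6 — gives the same interval.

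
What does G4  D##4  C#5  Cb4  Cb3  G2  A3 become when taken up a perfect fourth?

C5 G##4 F#5 Fb4 Fb3 C3 D4

G4 gives C5
D##4 gives G##4
C#5 gives F#5
Cb4 gives Fb4
Cb3 gives Fb3
G2 gives C3
A3 gives D4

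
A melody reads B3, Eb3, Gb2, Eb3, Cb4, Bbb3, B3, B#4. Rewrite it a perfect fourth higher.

E4 Ab3 Cb3 Ab3 Fb4 Ebb4 E4 E#5

B3 up a perfect fourth is E4.
Eb3: a fourth up reaches A, and 5 semitones makes it Ab3.
Gb2: a fourth up reaches C, and 5 semitones makes it Cb3.
A perfect fourth up from Eb3 gives Ab3.
Cb4: a fourth up reaches F, and 5 semitones makes it Fb4.
Bbb3 up a perfect fourth is Ebb4.
A perfect fourth up from B3 gives E4.
B#4: a fourth up reaches E, and 5 semitones makes it E#5.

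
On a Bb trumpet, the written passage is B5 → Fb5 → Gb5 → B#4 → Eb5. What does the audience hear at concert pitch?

A5 Ebb5 Fb5 A#4 Db5

Written C4 on the Bb trumpet sounds as Bb3, a major second lower; apply that shift to every note.
B5 -> A5
Fb5 -> Ebb5
Gb5 -> Fb5
B#4 -> A#4
Eb5 -> Db5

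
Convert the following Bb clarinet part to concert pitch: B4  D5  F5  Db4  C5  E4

Written C4 on the Bb clarinet sounds as Bb3, a major second lower; apply that shift to every note.
B4 → A4
D5 → C5
F5 → Eb5
Db4 → Cb4
C5 → Bb4
E4 → D4

A4 C5 Eb5 Cb4 Bb4 D4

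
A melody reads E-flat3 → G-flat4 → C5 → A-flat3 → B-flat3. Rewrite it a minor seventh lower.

F2 Ab3 D4 Bb2 C3

Eb3 to F2
Gb4 to Ab3
C5 to D4
Ab3 to Bb2
Bb3 to C3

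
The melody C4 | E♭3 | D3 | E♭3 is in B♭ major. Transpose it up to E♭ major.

F4 Ab3 G3 Ab3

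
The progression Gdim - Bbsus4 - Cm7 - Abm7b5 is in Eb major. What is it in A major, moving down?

Eb major down to A major is a diminished fifth; each chord root moves by that interval while the quality stays the same.
Gdim: root G down a diminished fifth → C#, giving C#dim.
Bbsus4: root Bb down a diminished fifth → E, giving Esus4.
Cm7: root C down a diminished fifth → F#, giving F#m7.
Abm7b5: root Ab down a diminished fifth → D, giving Dm7b5.

C#dim Esus4 F#m7 Dm7b5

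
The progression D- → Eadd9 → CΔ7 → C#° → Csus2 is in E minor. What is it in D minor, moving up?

C- Dadd9 BbΔ7 B° Bbsus2

E minor up to D minor is a minor seventh; each chord root moves by that interval while the quality stays the same.
D-: root D up a minor seventh → C, giving C-.
Eadd9: root E up a minor seventh → D, giving Dadd9.
CΔ7: root C up a minor seventh → Bb, giving BbΔ7.
C#°: root C# up a minor seventh → B, giving B°.
Csus2: root C up a minor seventh → Bb, giving Bbsus2.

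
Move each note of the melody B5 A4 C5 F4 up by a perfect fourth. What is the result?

E6 D5 F5 Bb4

B5 becomes E6
A4 becomes D5
C5 becomes F5
F4 becomes Bb4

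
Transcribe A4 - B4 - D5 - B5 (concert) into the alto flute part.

The alto flute sounds a perfect fourth below written, so the written part must be a perfect fourth above concert — transpose each note up.
A4 gives D5
B4 gives E5
D5 gives G5
B5 gives E6

D5 E5 G5 E6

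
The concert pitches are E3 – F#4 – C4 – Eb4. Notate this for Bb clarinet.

The Bb clarinet sounds a major second below written, so the written part must be a major second above concert — transpose each note up.
E3 to F#3
F#4 to G#4
C4 to D4
Eb4 to F4

F#3 G#4 D4 F4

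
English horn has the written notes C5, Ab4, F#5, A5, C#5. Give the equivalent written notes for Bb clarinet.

First find concert pitch: the English horn sounds a perfect fifth below written, so C5 Ab4 F#5 A5 C#5 sounds F4 Db4 B4 D5 F#4.
Then write for Bb clarinet: it sounds a major second below written, so the part must be a major second above concert.
F4 → G4
Db4 → Eb4
B4 → C#5
D5 → E5
F#4 → G#4

G4 Eb4 C#5 E5 G#4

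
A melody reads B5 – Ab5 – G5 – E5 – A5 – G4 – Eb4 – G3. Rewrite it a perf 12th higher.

B5 up a perfect twelfth is F#7.
Ab5 up a perfect twelfth is Eb7.
A perfect twelfth up from G5 gives D7.
E5 up a perfect twelfth is B6.
A5 up a perfect twelfth is E7.
A perfect twelfth up from G4 gives D6.
Eb4: a twelfth up reaches B, and 19 semitones makes it Bb5.
G3 up a perfect twelfth is D5.

F#7 Eb7 D7 B6 E7 D6 Bb5 D5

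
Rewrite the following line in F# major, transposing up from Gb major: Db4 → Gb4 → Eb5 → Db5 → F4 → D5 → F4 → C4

From Gb up to F# is an augmented seventh; apply that to each pitch.
Db4 -> C#5
Gb4 -> F#5
Eb5 -> D#6
Db5 -> C#6
F4 -> E#5
D5 -> C##6
F4 -> E#5
C4 -> B#4

C#5 F#5 D#6 C#6 E#5 C##6 E#5 B#4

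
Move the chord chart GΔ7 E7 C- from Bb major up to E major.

C#Δ7 A#7 F#-

Bb major up to E major is an augmented fourth; each chord root moves by that interval while the quality stays the same.
GΔ7: root G up an augmented fourth → C#, giving C#Δ7.
E7: root E up an augmented fourth → A#, giving A#7.
C-: root C up an augmented fourth → F#, giving F#-.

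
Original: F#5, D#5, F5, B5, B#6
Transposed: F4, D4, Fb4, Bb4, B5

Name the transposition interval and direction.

Take the first pair: F#5 → F4. F to F spans 8 letter names, so the interval is some kind of octave.
F4 to F#5 is 13 semitones, which makes it an augmented octave; the second version is lower, so the direction is down.
Checking another pair — B#6 → B5 — gives the same interval.

down an augmented octave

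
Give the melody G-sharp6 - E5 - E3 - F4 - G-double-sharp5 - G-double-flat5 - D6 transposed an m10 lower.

E#5 C#4 C#2 D3 E##4 Ebb4 B4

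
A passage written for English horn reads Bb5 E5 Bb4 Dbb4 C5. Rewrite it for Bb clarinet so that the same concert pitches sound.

First find concert pitch: the English horn sounds a perfect fifth below written, so Bb5 E5 Bb4 Dbb4 C5 sounds Eb5 A4 Eb4 Gbb3 F4.
Then write for Bb clarinet: it sounds a major second below written, so the part must be a major second above concert.
Eb5 → F5
A4 → B4
Eb4 → F4
Gbb3 → Abb3
F4 → G4

F5 B4 F4 Abb3 G4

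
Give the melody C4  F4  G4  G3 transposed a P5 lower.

F3 Bb3 C4 C3

C4: a fifth down reaches F, and 7 semitones makes it F3.
F4: a fifth down reaches B, and 7 semitones makes it Bb3.
G4: a fifth down reaches C, and 7 semitones makes it C4.
A perfect fifth down from G3 gives C3.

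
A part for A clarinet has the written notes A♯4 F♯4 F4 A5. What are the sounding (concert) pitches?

F##4 D#4 D4 F#5

Written C4 on the A clarinet sounds as A3, a minor third lower; apply that shift to every note.
A#4 → F##4
F#4 → D#4
F4 → D4
A5 → F#5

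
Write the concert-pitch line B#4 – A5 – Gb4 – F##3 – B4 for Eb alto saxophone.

The Eb alto saxophone sounds a major sixth below written, so the written part must be a major sixth above concert — transpose each note up.
B#4 becomes G##5
A5 becomes F#6
Gb4 becomes Eb5
F##3 becomes D##4
B4 becomes G#5

G##5 F#6 Eb5 D##4 G#5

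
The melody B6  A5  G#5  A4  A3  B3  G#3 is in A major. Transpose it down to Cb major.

From A down to Cb is an augmented sixth; apply that to each pitch.
B6 to Db6
A5 to Cb5
G#5 to Bb4
A4 to Cb4
A3 to Cb3
B3 to Db3
G#3 to Bb2

Db6 Cb5 Bb4 Cb4 Cb3 Db3 Bb2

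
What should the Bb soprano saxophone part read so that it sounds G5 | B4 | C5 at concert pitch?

A5 C#5 D5

The Bb soprano saxophone sounds a major second below written, so the written part must be a major second above concert — transpose each note up.
G5 becomes A5
B4 becomes C#5
C5 becomes D5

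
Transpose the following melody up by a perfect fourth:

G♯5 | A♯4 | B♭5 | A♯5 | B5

G#5 up a perfect fourth is C#6.
A#4: a fourth up reaches D, and 5 semitones makes it D#5.
A perfect fourth up from Bb5 gives Eb6.
A#5 up a perfect fourth is D#6.
A perfect fourth up from B5 gives E6.

C#6 D#5 Eb6 D#6 E6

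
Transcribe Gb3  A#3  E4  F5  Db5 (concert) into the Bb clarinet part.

The Bb clarinet sounds a major second below written, so the written part must be a major second above concert — transpose each note up.
Gb3 becomes Ab3
A#3 becomes B#3
E4 becomes F#4
F5 becomes G5
Db5 becomes Eb5

Ab3 B#3 F#4 G5 Eb5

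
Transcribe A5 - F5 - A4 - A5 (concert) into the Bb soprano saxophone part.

B5 G5 B4 B5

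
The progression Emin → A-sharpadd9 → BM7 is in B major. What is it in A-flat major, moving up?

B major up to A-flat major is a diminished seventh; each chord root moves by that interval while the quality stays the same.
Emin: root E up a diminished seventh → Db, giving Dbmin.
A-sharpadd9: root A-sharp up a diminished seventh → G, giving Gadd9.
BM7: root B up a diminished seventh → Ab, giving AbM7.

Dbmin Gadd9 AbM7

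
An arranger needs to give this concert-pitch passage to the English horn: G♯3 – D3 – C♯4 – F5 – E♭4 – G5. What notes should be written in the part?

D#4 A3 G#4 C6 Bb4 D6

The English horn sounds a perfect fifth below written, so the written part must be a perfect fifth above concert — transpose each note up.
G#3 -> D#4
D3 -> A3
C#4 -> G#4
F5 -> C6
Eb4 -> Bb4
G5 -> D6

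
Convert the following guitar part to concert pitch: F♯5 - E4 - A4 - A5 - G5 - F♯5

F#4 E3 A3 A4 G4 F#4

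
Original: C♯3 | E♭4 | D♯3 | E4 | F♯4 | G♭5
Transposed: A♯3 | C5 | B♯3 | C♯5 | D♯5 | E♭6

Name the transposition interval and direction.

up a major sixth

Take the first pair: C#3 → A#3. C to A spans 6 letter names, so the interval is some kind of sixth.
C#3 to A#3 is 9 semitones, which makes it a major sixth; the second version is higher, so the direction is up.
Checking another pair — Gb5 → Eb6 — gives the same interval.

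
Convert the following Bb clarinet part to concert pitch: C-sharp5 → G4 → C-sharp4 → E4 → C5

Written C4 on the Bb clarinet sounds as Bb3, a major second lower; apply that shift to every note.
C#5 gives B4
G4 gives F4
C#4 gives B3
E4 gives D4
C5 gives Bb4

B4 F4 B3 D4 Bb4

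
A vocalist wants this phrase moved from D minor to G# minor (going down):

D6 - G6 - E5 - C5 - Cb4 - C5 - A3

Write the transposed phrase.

D minor to G# minor down is a diminished fifth, so every note moves down by that interval.
D6 → G#5
G6 → C#6
E5 → A#4
C5 → F#4
Cb4 → F3
C5 → F#4
A3 → D#3

G#5 C#6 A#4 F#4 F3 F#4 D#3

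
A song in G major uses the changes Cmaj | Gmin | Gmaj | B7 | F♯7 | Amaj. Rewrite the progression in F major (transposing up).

Bbmaj Fmin Fmaj A7 E7 Gmaj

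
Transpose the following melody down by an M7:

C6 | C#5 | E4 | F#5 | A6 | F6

Db5 D4 F3 G4 Bb5 Gb5

C6 to Db5
C#5 to D4
E4 to F3
F#5 to G4
A6 to Bb5
F6 to Gb5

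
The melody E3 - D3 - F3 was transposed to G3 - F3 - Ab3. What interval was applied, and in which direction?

up a minor third

Take the first pair: E3 → G3. E to G spans 3 letter names, so the interval is some kind of third.
E3 to G3 is 3 semitones, which makes it a minor third; the second version is higher, so the direction is up.
Checking another pair — F3 → Ab3 — gives the same interval.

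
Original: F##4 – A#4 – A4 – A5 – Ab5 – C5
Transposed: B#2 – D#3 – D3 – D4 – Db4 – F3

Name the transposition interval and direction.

Take the first pair: F##4 → B#2. F to B spans 12 letter names, so the interval is some kind of twelfth.
B#2 to F##4 is 19 semitones, which makes it a perfect twelfth; the second version is lower, so the direction is down.
Checking another pair — C5 → F3 — gives the same interval.

down a perfect twelfth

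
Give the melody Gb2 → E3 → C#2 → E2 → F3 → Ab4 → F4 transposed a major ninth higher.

Gb2 -> Ab3
E3 -> F#4
C#2 -> D#3
E2 -> F#3
F3 -> G4
Ab4 -> Bb5
F4 -> G5

Ab3 F#4 D#3 F#3 G4 Bb5 G5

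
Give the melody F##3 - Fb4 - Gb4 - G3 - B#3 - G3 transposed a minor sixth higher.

F##3: a sixth up reaches D, and 8 semitones makes it D#4.
A minor sixth up from Fb4 gives Dbb5.
A minor sixth up from Gb4 gives Ebb5.
G3: a sixth up reaches E, and 8 semitones makes it Eb4.
B#3 up a minor sixth is G#4.
A minor sixth up from G3 gives Eb4.

D#4 Dbb5 Ebb5 Eb4 G#4 Eb4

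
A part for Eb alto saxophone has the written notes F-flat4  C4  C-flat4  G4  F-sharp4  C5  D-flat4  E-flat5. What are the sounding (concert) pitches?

Abb3 Eb3 Ebb3 Bb3 A3 Eb4 Fb3 Gb4

Written C4 on the Eb alto saxophone sounds as Eb3, a major sixth lower; apply that shift to every note.
Fb4 -> Abb3
C4 -> Eb3
Cb4 -> Ebb3
G4 -> Bb3
F#4 -> A3
C5 -> Eb4
Db4 -> Fb3
Eb5 -> Gb4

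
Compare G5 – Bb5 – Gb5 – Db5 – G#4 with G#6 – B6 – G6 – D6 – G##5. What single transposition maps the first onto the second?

up an augmented octave

From G5 to G#6 is 8 letter names — an octave of some quality.
G5 to G#6 is 13 semitones, which makes it an augmented octave; the second version is higher, so the direction is up.
Checking another pair — G#4 → G##5 — gives the same interval.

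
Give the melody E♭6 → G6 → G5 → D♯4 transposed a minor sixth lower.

Eb6 gives G5
G6 gives B5
G5 gives B4
D#4 gives F##3

G5 B5 B4 F##3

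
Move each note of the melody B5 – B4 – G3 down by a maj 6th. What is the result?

D5 D4 Bb2

B5: a sixth down reaches D, and 9 semitones makes it D5.
B4 down a major sixth is D4.
G3 down a major sixth is Bb2.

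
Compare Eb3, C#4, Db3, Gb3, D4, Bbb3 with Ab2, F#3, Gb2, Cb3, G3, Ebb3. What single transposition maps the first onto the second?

down a perfect fifth

From Eb3 to Ab2 is 5 letter names — a fifth of some quality.
Ab2 to Eb3 is 7 semitones, which makes it a perfect fifth; the second version is lower, so the direction is down.
Checking another pair — Bbb3 → Ebb3 — gives the same interval.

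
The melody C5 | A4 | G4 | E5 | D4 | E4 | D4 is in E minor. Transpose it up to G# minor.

E minor to G# minor up is a major third, so every note moves up by that interval.
C5 becomes E5
A4 becomes C#5
G4 becomes B4
E5 becomes G#5
D4 becomes F#4
E4 becomes G#4
D4 becomes F#4

E5 C#5 B4 G#5 F#4 G#4 F#4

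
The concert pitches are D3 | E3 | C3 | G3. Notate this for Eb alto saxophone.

The Eb alto saxophone sounds a major sixth below written, so the written part must be a major sixth above concert — transpose each note up.
D3 -> B3
E3 -> C#4
C3 -> A3
G3 -> E4

B3 C#4 A3 E4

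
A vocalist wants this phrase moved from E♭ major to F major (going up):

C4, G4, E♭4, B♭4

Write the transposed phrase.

From E♭ up to F is a major second; apply that to each pitch.
C4 becomes D4
G4 becomes A4
Eb4 becomes F4
Bb4 becomes C5

D4 A4 F4 C5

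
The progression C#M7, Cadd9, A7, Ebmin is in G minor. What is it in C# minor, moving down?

G minor down to C# minor is a diminished fifth; each chord root moves by that interval while the quality stays the same.
C#M7: root C# down a diminished fifth → F##, giving F##M7.
Cadd9: root C down a diminished fifth → F#, giving F#add9.
A7: root A down a diminished fifth → D#, giving D#7.
Ebmin: root Eb down a diminished fifth → A, giving Amin.

F##M7 F#add9 D#7 Amin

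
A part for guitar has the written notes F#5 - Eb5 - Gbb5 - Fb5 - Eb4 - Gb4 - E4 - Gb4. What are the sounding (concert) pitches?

F#4 Eb4 Gbb4 Fb4 Eb3 Gb3 E3 Gb3

Written C4 on the guitar sounds as C3, a perfect octave lower; apply that shift to every note.
F#5 -> F#4
Eb5 -> Eb4
Gbb5 -> Gbb4
Fb5 -> Fb4
Eb4 -> Eb3
Gb4 -> Gb3
E4 -> E3
Gb4 -> Gb3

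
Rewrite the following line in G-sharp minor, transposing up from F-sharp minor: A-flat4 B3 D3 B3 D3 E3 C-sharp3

Bb4 C#4 E3 C#4 E3 F#3 D#3

F-sharp minor to G-sharp minor up is a major second, so every note moves up by that interval.
Ab4 gives Bb4
B3 gives C#4
D3 gives E3
B3 gives C#4
D3 gives E3
E3 gives F#3
C#3 gives D#3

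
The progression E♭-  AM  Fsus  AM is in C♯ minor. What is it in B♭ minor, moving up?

Dbb- GbM Ebbsus GbM

C♯ minor up to B♭ minor is a diminished seventh; each chord root moves by that interval while the quality stays the same.
E♭-: root E♭ up a diminished seventh → Dbb, giving Dbb-.
AM: root A up a diminished seventh → Gb, giving GbM.
Fsus: root F up a diminished seventh → Ebb, giving Ebbsus.
AM: root A up a diminished seventh → Gb, giving GbM.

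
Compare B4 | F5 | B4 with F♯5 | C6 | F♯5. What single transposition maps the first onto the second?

Take the first pair: B4 → F#5. B to F spans 5 letter names, so the interval is some kind of fifth.
B4 to F#5 is 7 semitones, which makes it a perfect fifth; the second version is higher, so the direction is up.
Checking another pair — B4 → F#5 — gives the same interval.

up a perfect fifth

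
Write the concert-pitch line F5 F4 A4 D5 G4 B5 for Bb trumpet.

G5 G4 B4 E5 A4 C#6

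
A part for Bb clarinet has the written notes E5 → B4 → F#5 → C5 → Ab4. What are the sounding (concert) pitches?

D5 A4 E5 Bb4 Gb4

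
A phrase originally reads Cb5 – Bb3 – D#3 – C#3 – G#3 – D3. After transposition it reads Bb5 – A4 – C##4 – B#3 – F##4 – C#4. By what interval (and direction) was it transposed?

Take the first pair: Cb5 → Bb5. C to B spans 7 letter names, so the interval is some kind of seventh.
Cb5 to Bb5 is 11 semitones, which makes it a major seventh; the second version is higher, so the direction is up.
Checking another pair — D3 → C#4 — gives the same interval.

up a major seventh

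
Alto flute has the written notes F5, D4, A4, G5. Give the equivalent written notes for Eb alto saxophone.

First find concert pitch: the alto flute sounds a perfect fourth below written, so F5 D4 A4 G5 sounds C5 A3 E4 D5.
Then write for Eb alto saxophone: it sounds a major sixth below written, so the part must be a major sixth above concert.
C5 → A5
A3 → F#4
E4 → C#5
D5 → B5

A5 F#4 C#5 B5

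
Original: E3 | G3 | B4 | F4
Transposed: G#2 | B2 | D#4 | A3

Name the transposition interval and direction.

down a minor sixth

From E3 to G#2 is 6 letter names — a sixth of some quality.
G#2 to E3 is 8 semitones, which makes it a minor sixth; the second version is lower, so the direction is down.
Checking another pair — F4 → A3 — gives the same interval.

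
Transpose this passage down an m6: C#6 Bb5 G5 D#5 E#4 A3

E#5 D5 B4 F##4 G##3 C#3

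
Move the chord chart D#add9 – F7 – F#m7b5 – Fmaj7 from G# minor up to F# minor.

G# minor up to F# minor is a minor seventh; each chord root moves by that interval while the quality stays the same.
D#add9: root D# up a minor seventh → C#, giving C#add9.
F7: root F up a minor seventh → Eb, giving Eb7.
F#m7b5: root F# up a minor seventh → E, giving Em7b5.
Fmaj7: root F up a minor seventh → Eb, giving Ebmaj7.

C#add9 Eb7 Em7b5 Ebmaj7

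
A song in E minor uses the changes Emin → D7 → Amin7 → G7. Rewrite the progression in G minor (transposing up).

Gmin F7 Cmin7 Bb7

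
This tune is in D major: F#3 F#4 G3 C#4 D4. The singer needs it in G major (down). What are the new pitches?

B2 B3 C3 F#3 G3

From D down to G is a perfect fifth; apply that to each pitch.
F#3 → B2
F#4 → B3
G3 → C3
C#4 → F#3
D4 → G3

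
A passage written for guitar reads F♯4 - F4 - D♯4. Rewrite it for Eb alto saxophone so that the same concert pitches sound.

D#4 D4 B#3

First find concert pitch: the guitar sounds a perfect octave below written, so F♯4 F4 D♯4 sounds F#3 F3 D#3.
Then write for Eb alto saxophone: it sounds a major sixth below written, so the part must be a major sixth above concert.
F#3 → D#4
F3 → D4
D#3 → B#3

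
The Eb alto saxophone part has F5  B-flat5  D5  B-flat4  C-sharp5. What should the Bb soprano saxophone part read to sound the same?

First find concert pitch: the Eb alto saxophone sounds a major sixth below written, so F5 B-flat5 D5 B-flat4 C-sharp5 sounds Ab4 Db5 F4 Db4 E4.
Then write for Bb soprano saxophone: it sounds a major second below written, so the part must be a major second above concert.
Ab4 → Bb4
Db5 → Eb5
F4 → G4
Db4 → Eb4
E4 → F#4

Bb4 Eb5 G4 Eb4 F#4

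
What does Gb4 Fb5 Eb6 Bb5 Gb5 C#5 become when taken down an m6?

Gb4 down a minor sixth is Bb3.
A minor sixth down from Fb5 gives Ab4.
Eb6 down a minor sixth is G5.
Bb5 down a minor sixth is D5.
Gb5 down a minor sixth is Bb4.
A minor sixth down from C#5 gives E#4.

Bb3 Ab4 G5 D5 Bb4 E#4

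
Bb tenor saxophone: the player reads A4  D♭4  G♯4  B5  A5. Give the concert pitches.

Written C4 on the Bb tenor saxophone sounds as Bb2, a major ninth lower; apply that shift to every note.
A4 becomes G3
Db4 becomes Cb3
G#4 becomes F#3
B5 becomes A4
A5 becomes G4

G3 Cb3 F#3 A4 G4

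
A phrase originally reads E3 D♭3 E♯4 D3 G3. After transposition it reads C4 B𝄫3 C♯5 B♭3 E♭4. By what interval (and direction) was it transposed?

Take the first pair: E3 → C4. E to C spans 6 letter names, so the interval is some kind of sixth.
E3 to C4 is 8 semitones, which makes it a minor sixth; the second version is higher, so the direction is up.
Checking another pair — G3 → Eb4 — gives the same interval.

up a minor sixth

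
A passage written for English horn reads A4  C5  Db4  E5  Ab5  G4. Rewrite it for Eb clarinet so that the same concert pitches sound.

B3 D4 Eb3 F#4 Bb4 A3

First find concert pitch: the English horn sounds a perfect fifth below written, so A4 C5 Db4 E5 Ab5 G4 sounds D4 F4 Gb3 A4 Db5 C4.
Then write for Eb clarinet: it sounds a minor third above written, so the part must be a minor third below concert.
D4 → B3
F4 → D4
Gb3 → Eb3
A4 → F#4
Db5 → Bb4
C4 → A3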